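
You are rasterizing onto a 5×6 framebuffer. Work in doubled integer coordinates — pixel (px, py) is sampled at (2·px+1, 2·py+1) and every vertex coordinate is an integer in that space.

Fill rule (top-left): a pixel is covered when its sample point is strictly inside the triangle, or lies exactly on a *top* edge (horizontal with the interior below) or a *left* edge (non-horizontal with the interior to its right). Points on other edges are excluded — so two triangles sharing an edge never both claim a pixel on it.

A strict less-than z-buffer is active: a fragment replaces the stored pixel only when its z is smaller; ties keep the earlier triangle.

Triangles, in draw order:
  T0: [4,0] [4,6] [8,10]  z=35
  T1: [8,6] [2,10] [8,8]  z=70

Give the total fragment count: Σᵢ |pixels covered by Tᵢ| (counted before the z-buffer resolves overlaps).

T0:
  2·area = 24  (B↔C swapped to make it positive)
  edge (4, 0)→(8, 10): d=(4,10) right/bottom  bias=-1
  edge (8, 10)→(4, 6): d=(-4,-4) top-left  bias=+0
  edge (4, 6)→(4, 0): d=(0,-6) top-left  bias=+0
    (0,1)@(1, 3): e=[42,0,-18] → .  [on edge]
    (2,1)@(5, 3): e=[2,16,6] → X
    (3,1)@(7, 3): e=[-18,24,18] → .
    (1,2)@(3, 5): e=[30,0,-6] → .  [on edge]
    (2,2)@(5, 5): e=[10,8,6] → X
    (3,2)@(7, 5): e=[-10,16,18] → .
    (2,3)@(5, 7): e=[18,0,6] → X  [on edge]
    (3,3)@(7, 7): e=[-2,8,18] → .
    (2,4)@(5, 9): e=[26,-8,6] → .
    (3,4)@(7, 9): e=[6,0,18] → X  [on edge]
    (4,4)@(9, 9): e=[-14,8,30] → .
    (3,5)@(7, 11): e=[14,-8,18] → .
    (4,5)@(9, 11): e=[-6,0,30] → .  [on edge]
  covered (4 px):
    . . . . .
    . . X . .
    . . X . .
    . . X . .
    . . . X .
    . . . . .
T1:
  2·area = 12  (B↔C swapped to make it positive)
  edge (8, 6)→(8, 8): d=(0,2) right/bottom  bias=-1
  edge (8, 8)→(2, 10): d=(-6,2) right/bottom  bias=-1
  edge (2, 10)→(8, 6): d=(6,-4) top-left  bias=+0
    (3,3)@(7, 7): e=[2,8,2] → X
    (4,3)@(9, 7): e=[-2,4,10] → .
    (2,4)@(5, 9): e=[6,0,6] → .  [on edge]
    (3,4)@(7, 9): e=[2,-4,14] → .
  covered (1 px):
    . . . . .
    . . . . .
    . . . . .
    . . . X .
    . . . . .
    . . . . .

Answer: 5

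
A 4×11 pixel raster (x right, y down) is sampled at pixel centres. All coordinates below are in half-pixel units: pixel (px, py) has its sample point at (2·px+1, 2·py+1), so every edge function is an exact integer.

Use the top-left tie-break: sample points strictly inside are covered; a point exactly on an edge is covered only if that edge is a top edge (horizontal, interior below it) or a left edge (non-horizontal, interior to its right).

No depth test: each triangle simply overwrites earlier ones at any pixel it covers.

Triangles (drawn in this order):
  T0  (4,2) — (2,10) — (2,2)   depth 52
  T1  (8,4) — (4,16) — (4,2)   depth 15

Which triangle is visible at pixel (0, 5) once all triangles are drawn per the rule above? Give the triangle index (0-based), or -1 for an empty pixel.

T0:
  2·area = 16
  edge (4, 2)→(2, 10): d=(-2,8) right/bottom  bias=-1
  edge (2, 10)→(2, 2): d=(0,-8) top-left  bias=+0
  edge (2, 2)→(4, 2): d=(2,0) top-left  bias=+0
    (1,1)@(3, 3): e=[6,8,2] → █
    (2,1)@(5, 3): e=[-10,24,2] → ·
    (1,2)@(3, 5): e=[2,8,6] → █
    (2,2)@(5, 5): e=[-14,24,6] → ·
    (1,3)@(3, 7): e=[-2,8,10] → ·
  covered (2 px):
    · · · ·
    · █ · ·
    · █ · ·
    · · · ·
    · · · ·
    · · · ·
    · · · ·
    · · · ·
    · · · ·
    · · · ·
    · · · ·
T1:
  2·area = 56
  edge (8, 4)→(4, 16): d=(-4,12) right/bottom  bias=-1
  edge (4, 16)→(4, 2): d=(0,-14) top-left  bias=+0
  edge (4, 2)→(8, 4): d=(4,2) right/bottom  bias=-1
    (2,1)@(5, 3): e=[40,14,2] → █
    (3,1)@(7, 3): e=[16,42,-2] → ·
    (2,2)@(5, 5): e=[32,14,10] → █
    (3,2)@(7, 5): e=[8,42,6] → █
    (2,3)@(5, 7): e=[24,14,18] → █
    (3,3)@(7, 7): e=[0,42,14] → ·  [on edge]
    (2,4)@(5, 9): e=[16,14,26] → █
    (3,4)@(7, 9): e=[-8,42,22] → ·
    (2,5)@(5, 11): e=[8,14,34] → █
    (3,5)@(7, 11): e=[-16,42,30] → ·
    (2,6)@(5, 13): e=[0,14,42] → ·  [on edge]
    (1,9)@(3, 19): e=[0,-14,70] → ·  [on edge]
  covered (6 px):
    · · · ·
    · · █ ·
    · · █ █
    · · █ ·
    · · █ ·
    · · █ ·
    · · · ·
    · · · ·
    · · · ·
    · · · ·
    · · · ·

Z-buffer (winner per pixel, '.' = empty):
  . . . .
  . 0 1 .
  . 0 1 1
  . . 1 .
  . . 1 .
  . . 1 .
  . . . .
  . . . .
  . . . .
  . . . .
  . . . .

Final: -1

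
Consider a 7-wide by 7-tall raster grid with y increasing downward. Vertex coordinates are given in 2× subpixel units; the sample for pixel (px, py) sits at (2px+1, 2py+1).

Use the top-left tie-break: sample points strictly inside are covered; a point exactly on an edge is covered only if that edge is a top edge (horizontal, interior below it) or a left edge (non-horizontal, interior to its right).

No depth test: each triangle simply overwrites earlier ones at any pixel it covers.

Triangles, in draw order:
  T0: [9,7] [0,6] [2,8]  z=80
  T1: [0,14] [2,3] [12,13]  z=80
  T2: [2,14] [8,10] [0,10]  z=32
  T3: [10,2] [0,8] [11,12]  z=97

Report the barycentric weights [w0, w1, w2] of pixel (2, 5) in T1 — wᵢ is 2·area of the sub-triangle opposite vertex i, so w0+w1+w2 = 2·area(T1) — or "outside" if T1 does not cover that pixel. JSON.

T0:
  2·area = 16  (B↔C swapped to make it positive)
  edge (9, 7)→(2, 8): d=(-7,1) right/bottom  bias=-1
  edge (2, 8)→(0, 6): d=(-2,-2) top-left  bias=+0
  edge (0, 6)→(9, 7): d=(9,1) right/bottom  bias=-1
    (0,3)@(1, 7): e=[8,0,8] → X  [on edge]
    (1,3)@(3, 7): e=[6,4,6] → X
    (2,3)@(5, 7): e=[4,8,4] → X
    (3,3)@(7, 7): e=[2,12,2] → X
    (4,3)@(9, 7): e=[0,16,0] → .  [on edge]
    (0,4)@(1, 9): e=[-6,-4,26] → .
    (1,4)@(3, 9): e=[-8,0,24] → .  [on edge]
    (2,4)@(5, 9): e=[-10,4,22] → .
    (3,4)@(7, 9): e=[-12,8,20] → .
    (2,5)@(5, 11): e=[-24,0,40] → .  [on edge]
    (3,6)@(7, 13): e=[-40,0,56] → .  [on edge]
  covered (4 px):
    . . . . . . .
    . . . . . . .
    . . . . . . .
    X X X X . . .
    . . . . . . .
    . . . . . . .
    . . . . . . .
T1:
  2·area = 130
  edge (0, 14)→(2, 3): d=(2,-11) top-left  bias=+0
  edge (2, 3)→(12, 13): d=(10,10) right/bottom  bias=-1
  edge (12, 13)→(0, 14): d=(-12,1) right/bottom  bias=-1
    (1,2)@(3, 5): e=[15,10,105] → X
    (2,2)@(5, 5): e=[37,-10,103] → .
    (1,3)@(3, 7): e=[19,30,81] → X
    (2,3)@(5, 7): e=[41,10,79] → X
    (3,3)@(7, 7): e=[63,-10,77] → .
    (0,4)@(1, 9): e=[1,70,59] → X
    (3,4)@(7, 9): e=[67,10,53] → X
    (4,4)@(9, 9): e=[89,-10,51] → .
    (0,5)@(1, 11): e=[5,90,35] → X
    (4,5)@(9, 11): e=[93,10,27] → X
    (5,5)@(11, 11): e=[115,-10,25] → .
    (0,6)@(1, 13): e=[9,110,11] → X
  covered (18 px):
    . . . . . . .
    . . . . . . .
    . X . . . . .
    . X X . . . .
    X X X X . . .
    X X X X X . .
    X X X X X X .
T2:
  2·area = 32  (B↔C swapped to make it positive)
  edge (2, 14)→(0, 10): d=(-2,-4) top-left  bias=+0
  edge (0, 10)→(8, 10): d=(8,0) top-left  bias=+0
  edge (8, 10)→(2, 14): d=(-6,4) right/bottom  bias=-1
    (0,5)@(1, 11): e=[2,8,22] → X
    (1,5)@(3, 11): e=[10,8,14] → X
    (2,5)@(5, 11): e=[18,8,6] → X
    (3,5)@(7, 11): e=[26,8,-2] → .
    (0,6)@(1, 13): e=[-2,24,10] → .
    (1,6)@(3, 13): e=[6,24,2] → X
    (2,6)@(5, 13): e=[14,24,-6] → .
  covered (4 px):
    . . . . . . .
    . . . . . . .
    . . . . . . .
    . . . . . . .
    . . . . . . .
    X X X . . . .
    . X . . . . .
T3:
  2·area = 106  (B↔C swapped to make it positive)
  edge (10, 2)→(11, 12): d=(1,10) right/bottom  bias=-1
  edge (11, 12)→(0, 8): d=(-11,-4) top-left  bias=+0
  edge (0, 8)→(10, 2): d=(10,-6) top-left  bias=+0
    (4,1)@(9, 3): e=[11,91,4] → X
    (5,1)@(11, 3): e=[-9,99,16] → .
    (2,2)@(5, 5): e=[53,53,0] → X  [on edge]
    (3,2)@(7, 5): e=[33,61,12] → X
    (5,2)@(11, 5): e=[-7,77,36] → .
    (1,3)@(3, 7): e=[75,23,8] → X
    (5,3)@(11, 7): e=[-5,55,56] → .
    (1,4)@(3, 9): e=[77,1,28] → X
    (5,4)@(11, 9): e=[-3,33,76] → .
    (1,5)@(3, 11): e=[79,-21,48] → .
    (2,5)@(5, 11): e=[59,-13,60] → .
    (3,5)@(7, 11): e=[39,-5,72] → .
  covered (13 px):
    . . . . . . .
    . . . . X . .
    . . X X X . .
    . X X X X . .
    . X X X X . .
    . . . . X . .
    . . . . . . .

Result: [50,31,49]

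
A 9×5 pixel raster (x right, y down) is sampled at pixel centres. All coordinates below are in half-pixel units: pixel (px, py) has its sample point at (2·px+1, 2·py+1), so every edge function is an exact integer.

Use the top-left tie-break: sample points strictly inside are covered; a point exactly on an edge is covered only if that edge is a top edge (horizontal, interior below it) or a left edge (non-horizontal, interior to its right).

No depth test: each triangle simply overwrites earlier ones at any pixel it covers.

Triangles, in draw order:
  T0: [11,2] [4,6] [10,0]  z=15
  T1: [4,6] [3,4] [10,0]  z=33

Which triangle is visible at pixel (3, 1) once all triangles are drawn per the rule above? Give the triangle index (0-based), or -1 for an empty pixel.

T0:
  2·area = 18
  edge (11, 2)→(4, 6): d=(-7,4) right/bottom  bias=-1
  edge (4, 6)→(10, 0): d=(6,-6) top-left  bias=+0
  edge (10, 0)→(11, 2): d=(1,2) right/bottom  bias=-1
    (4,0)@(9, 1): e=[15,0,3] → #  [on edge]
    (5,0)@(11, 1): e=[7,12,-1] → ·
    (3,1)@(7, 3): e=[9,0,9] → #  [on edge]
    (5,1)@(11, 3): e=[-7,24,1] → ·
    (2,2)@(5, 5): e=[3,0,15] → #  [on edge]
    (3,2)@(7, 5): e=[-5,12,11] → ·
    (4,2)@(9, 5): e=[-13,24,7] → ·
    (1,3)@(3, 7): e=[-3,0,21] → ·  [on edge]
    (2,3)@(5, 7): e=[-11,12,17] → ·
    (0,4)@(1, 9): e=[-9,0,27] → ·  [on edge]
  covered (4 px):
    · · · · # · · · ·
    · · · # # · · · ·
    · · # · · · · · ·
    · · · · · · · · ·
    · · · · · · · · ·
T1:
  2·area = 18
  edge (4, 6)→(3, 4): d=(-1,-2) top-left  bias=+0
  edge (3, 4)→(10, 0): d=(7,-4) top-left  bias=+0
  edge (10, 0)→(4, 6): d=(-6,6) right/bottom  bias=-1
    (4,0)@(9, 1): e=[15,3,0] → ·  [on edge]
    (2,1)@(5, 3): e=[5,1,12] → #
    (3,1)@(7, 3): e=[9,9,0] → ·  [on edge]
    (2,2)@(5, 5): e=[3,15,0] → ·  [on edge]
    (1,3)@(3, 7): e=[-3,21,0] → ·  [on edge]
    (0,4)@(1, 9): e=[-9,27,0] → ·  [on edge]
  covered (1 px):
    · · · · · · · · ·
    · · # · · · · · ·
    · · · · · · · · ·
    · · · · · · · · ·
    · · · · · · · · ·

Z-buffer (winner per pixel, '.' = empty):
  . . . . 0 . . . .
  . . 1 0 0 . . . .
  . . 0 . . . . . .
  . . . . . . . . .
  . . . . . . . . .

Final: 0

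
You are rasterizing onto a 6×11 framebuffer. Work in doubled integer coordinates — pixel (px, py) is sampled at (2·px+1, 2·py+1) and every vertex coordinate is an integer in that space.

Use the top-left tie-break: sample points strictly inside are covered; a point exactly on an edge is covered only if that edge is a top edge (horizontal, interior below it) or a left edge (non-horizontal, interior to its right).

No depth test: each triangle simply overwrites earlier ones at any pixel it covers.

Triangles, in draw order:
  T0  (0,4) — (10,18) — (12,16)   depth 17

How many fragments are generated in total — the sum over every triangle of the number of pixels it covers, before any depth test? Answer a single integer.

T0:
  2·area = 48  (B↔C swapped to make it positive)
  edge (0, 4)→(12, 16): d=(12,12) right/bottom  bias=-1
  edge (12, 16)→(10, 18): d=(-2,2) right/bottom  bias=-1
  edge (10, 18)→(0, 4): d=(-10,-14) top-left  bias=+0
    (0,2)@(1, 5): e=[0,44,4] → ·  [on edge]
    (1,3)@(3, 7): e=[0,36,12] → ·  [on edge]
    (2,4)@(5, 9): e=[0,28,20] → ·  [on edge]
    (2,5)@(5, 11): e=[24,24,0] → █  [on edge]
    (3,5)@(7, 11): e=[0,20,28] → ·  [on edge]
    (2,6)@(5, 13): e=[48,20,-20] → ·
    (3,6)@(7, 13): e=[24,16,8] → █
    (4,6)@(9, 13): e=[0,12,36] → ·  [on edge]
    (3,7)@(7, 15): e=[48,12,-12] → ·
    (4,7)@(9, 15): e=[24,8,16] → █
    (5,7)@(11, 15): e=[0,4,44] → ·  [on edge]
    (4,8)@(9, 17): e=[48,4,-4] → ·
    (5,8)@(11, 17): e=[24,0,24] → ·  [on edge]
    (4,9)@(9, 19): e=[72,0,-24] → ·  [on edge]
    (3,10)@(7, 21): e=[120,0,-72] → ·  [on edge]
  covered (3 px):
    · · · · · ·
    · · · · · ·
    · · · · · ·
    · · · · · ·
    · · · · · ·
    · · █ · · ·
    · · · █ · ·
    · · · · █ ·
    · · · · · ·
    · · · · · ·
    · · · · · ·

Result: 3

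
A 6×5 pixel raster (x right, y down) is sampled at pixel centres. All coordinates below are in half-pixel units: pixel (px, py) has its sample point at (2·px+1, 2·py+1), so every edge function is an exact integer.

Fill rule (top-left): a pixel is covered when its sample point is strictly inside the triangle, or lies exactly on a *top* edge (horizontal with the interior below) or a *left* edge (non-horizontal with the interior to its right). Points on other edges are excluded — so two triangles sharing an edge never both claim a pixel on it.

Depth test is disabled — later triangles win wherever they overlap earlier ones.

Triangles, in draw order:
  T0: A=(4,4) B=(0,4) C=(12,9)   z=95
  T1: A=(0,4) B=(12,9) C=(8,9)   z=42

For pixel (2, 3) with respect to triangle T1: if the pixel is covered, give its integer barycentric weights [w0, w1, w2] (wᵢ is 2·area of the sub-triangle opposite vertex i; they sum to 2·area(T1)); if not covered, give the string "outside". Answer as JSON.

T0:
  2·area = 20  (B↔C swapped to make it positive)
  edge (4, 4)→(12, 9): d=(8,5) right/bottom  bias=-1
  edge (12, 9)→(0, 4): d=(-12,-5) top-left  bias=+0
  edge (0, 4)→(4, 4): d=(4,0) top-left  bias=+0
    (1,2)@(3, 5): e=[13,3,4] → X
    (2,2)@(5, 5): e=[3,13,4] → X
    (3,2)@(7, 5): e=[-7,23,4] → .
    (1,3)@(3, 7): e=[29,-21,12] → .
    (2,3)@(5, 7): e=[19,-11,12] → .
  covered (2 px):
    . . . . . .
    . . . . . .
    . X X . . .
    . . . . . .
    . . . . . .
T1:
  2·area = 20
  edge (0, 4)→(12, 9): d=(12,5) right/bottom  bias=-1
  edge (12, 9)→(8, 9): d=(-4,0) right/bottom  bias=-1
  edge (8, 9)→(0, 4): d=(-8,-5) top-left  bias=+0
    (2,3)@(5, 7): e=[11,8,1] → X
    (3,3)@(7, 7): e=[1,8,11] → X
    (4,3)@(9, 7): e=[-9,8,21] → .
    (0,4)@(1, 9): e=[55,0,-35] → .  [on edge]
    (1,4)@(3, 9): e=[45,0,-25] → .  [on edge]
    (2,4)@(5, 9): e=[35,0,-15] → .  [on edge]
    (3,4)@(7, 9): e=[25,0,-5] → .  [on edge]
    (4,4)@(9, 9): e=[15,0,5] → .  [on edge]
    (5,4)@(11, 9): e=[5,0,15] → .  [on edge]
  covered (2 px):
    . . . . . .
    . . . . . .
    . . . . . .
    . . X X . .
    . . . . . .

Final: [8,1,11]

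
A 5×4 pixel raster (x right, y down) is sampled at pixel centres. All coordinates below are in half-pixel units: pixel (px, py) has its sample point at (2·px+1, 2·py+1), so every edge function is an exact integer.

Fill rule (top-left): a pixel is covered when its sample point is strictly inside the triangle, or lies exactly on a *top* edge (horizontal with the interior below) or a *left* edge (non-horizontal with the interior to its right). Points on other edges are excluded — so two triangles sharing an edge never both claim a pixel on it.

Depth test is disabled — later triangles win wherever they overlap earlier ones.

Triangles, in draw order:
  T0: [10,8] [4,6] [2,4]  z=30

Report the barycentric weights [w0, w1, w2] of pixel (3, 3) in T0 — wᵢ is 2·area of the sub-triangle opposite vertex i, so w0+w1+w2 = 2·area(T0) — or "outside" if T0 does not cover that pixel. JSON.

T0:
  2·area = 8
  edge (10, 8)→(4, 6): d=(-6,-2) top-left  bias=+0
  edge (4, 6)→(2, 4): d=(-2,-2) top-left  bias=+0
  edge (2, 4)→(10, 8): d=(8,4) right/bottom  bias=-1
    (0,1)@(1, 3): e=[12,0,-4] → .  [on edge]
    (0,2)@(1, 5): e=[0,-4,12] → .  [on edge]
    (1,2)@(3, 5): e=[4,0,4] → X  [on edge]
    (2,2)@(5, 5): e=[8,4,-4] → .
    (1,3)@(3, 7): e=[-8,-4,20] → .
    (2,3)@(5, 7): e=[-4,0,12] → .  [on edge]
    (3,3)@(7, 7): e=[0,4,4] → X  [on edge]
    (4,3)@(9, 7): e=[4,8,-4] → .
  covered (2 px):
    . . . . .
    . . . . .
    . X . . .
    . . . X .

Answer: [4,4,0]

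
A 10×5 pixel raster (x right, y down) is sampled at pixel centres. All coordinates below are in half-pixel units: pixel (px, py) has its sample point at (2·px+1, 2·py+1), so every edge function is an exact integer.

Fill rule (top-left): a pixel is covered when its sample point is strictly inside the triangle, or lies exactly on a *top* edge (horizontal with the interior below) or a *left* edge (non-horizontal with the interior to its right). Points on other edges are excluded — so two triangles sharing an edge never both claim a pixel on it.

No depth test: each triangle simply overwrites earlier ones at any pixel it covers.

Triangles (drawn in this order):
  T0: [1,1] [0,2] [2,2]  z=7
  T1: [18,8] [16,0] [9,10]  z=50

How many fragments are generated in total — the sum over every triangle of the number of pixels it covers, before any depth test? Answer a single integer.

T0:
  2·area = 2  (B↔C swapped to make it positive)
  edge (1, 1)→(2, 2): d=(1,1) right/bottom  bias=-1
  edge (2, 2)→(0, 2): d=(-2,0) right/bottom  bias=-1
  edge (0, 2)→(1, 1): d=(1,-1) top-left  bias=+0
    (0,0)@(1, 1): e=[0,2,0] → .  [on edge]
    (1,1)@(3, 3): e=[0,-2,4] → .  [on edge]
    (2,2)@(5, 5): e=[0,-6,8] → .  [on edge]
    (3,3)@(7, 7): e=[0,-10,12] → .  [on edge]
    (4,4)@(9, 9): e=[0,-14,16] → .  [on edge]
  covered (0 px):
    . . . . . . . . . .
    . . . . . . . . . .
    . . . . . . . . . .
    . . . . . . . . . .
    . . . . . . . . . .
T1:
  2·area = 76  (B↔C swapped to make it positive)
  edge (18, 8)→(9, 10): d=(-9,2) right/bottom  bias=-1
  edge (9, 10)→(16, 0): d=(7,-10) top-left  bias=+0
  edge (16, 0)→(18, 8): d=(2,8) right/bottom  bias=-1
    (7,1)@(15, 3): e=[51,11,14] → X
    (8,1)@(17, 3): e=[47,31,-2] → .
    (6,2)@(13, 5): e=[37,5,34] → X
    (8,2)@(17, 5): e=[29,45,2] → X
    (9,2)@(19, 5): e=[25,65,-14] → .
    (6,3)@(13, 7): e=[19,19,38] → X
    (9,3)@(19, 7): e=[7,79,-10] → .
    (5,4)@(11, 9): e=[5,13,58] → X
    (7,4)@(15, 9): e=[-3,53,26] → .
    (8,4)@(17, 9): e=[-7,73,10] → .
  covered (9 px):
    . . . . . . . . . .
    . . . . . . . X . .
    . . . . . . X X X .
    . . . . . . X X X .
    . . . . . X X . . .

Final: 9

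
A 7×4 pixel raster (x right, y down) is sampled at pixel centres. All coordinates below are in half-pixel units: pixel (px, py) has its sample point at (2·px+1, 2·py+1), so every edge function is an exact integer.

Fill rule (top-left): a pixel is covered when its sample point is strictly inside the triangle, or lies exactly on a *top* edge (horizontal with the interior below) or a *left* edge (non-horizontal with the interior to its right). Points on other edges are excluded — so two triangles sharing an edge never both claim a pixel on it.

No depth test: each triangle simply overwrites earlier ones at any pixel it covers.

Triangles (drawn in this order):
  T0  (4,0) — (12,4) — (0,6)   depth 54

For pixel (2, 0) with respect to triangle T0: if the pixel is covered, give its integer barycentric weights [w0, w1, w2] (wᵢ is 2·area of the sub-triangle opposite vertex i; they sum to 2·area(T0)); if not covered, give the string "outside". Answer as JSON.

T0:
  2·area = 64
  edge (4, 0)→(12, 4): d=(8,4) right/bottom  bias=-1
  edge (12, 4)→(0, 6): d=(-12,2) right/bottom  bias=-1
  edge (0, 6)→(4, 0): d=(4,-6) top-left  bias=+0
    (2,0)@(5, 1): e=[4,50,10] → #
    (3,0)@(7, 1): e=[-4,46,22] → ·
    (1,1)@(3, 3): e=[28,30,6] → #
    (3,1)@(7, 3): e=[12,22,30] → #
    (4,1)@(9, 3): e=[4,18,42] → #
    (5,1)@(11, 3): e=[-4,14,54] → ·
    (0,2)@(1, 5): e=[52,10,2] → #
    (3,2)@(7, 5): e=[28,-2,38] → ·
    (4,2)@(9, 5): e=[20,-6,50] → ·
    (0,3)@(1, 7): e=[68,-14,10] → ·
    (1,3)@(3, 7): e=[60,-18,22] → ·
    (2,3)@(5, 7): e=[52,-22,34] → ·
  covered (8 px):
    · · # · · · ·
    · # # # # · ·
    # # # · · · ·
    · · · · · · ·

Final: [50,10,4]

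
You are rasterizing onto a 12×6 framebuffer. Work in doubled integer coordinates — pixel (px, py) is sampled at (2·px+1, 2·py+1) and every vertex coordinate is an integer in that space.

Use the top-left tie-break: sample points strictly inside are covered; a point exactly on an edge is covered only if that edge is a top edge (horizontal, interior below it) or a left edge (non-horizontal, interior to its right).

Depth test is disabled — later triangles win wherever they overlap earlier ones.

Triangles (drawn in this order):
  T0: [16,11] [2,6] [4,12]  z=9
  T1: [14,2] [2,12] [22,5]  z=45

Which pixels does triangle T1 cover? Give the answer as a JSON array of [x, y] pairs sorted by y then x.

T0:
  2·area = 74  (B↔C swapped to make it positive)
  edge (16, 11)→(4, 12): d=(-12,1) right/bottom  bias=-1
  edge (4, 12)→(2, 6): d=(-2,-6) top-left  bias=+0
  edge (2, 6)→(16, 11): d=(14,5) right/bottom  bias=-1
    (0,1)@(1, 3): e=[111,0,-37] → .  [on edge]
    (1,3)@(3, 7): e=[61,4,9] → X
    (2,3)@(5, 7): e=[59,16,-1] → .
    (1,4)@(3, 9): e=[37,0,37] → X  [on edge]
    (2,4)@(5, 9): e=[35,12,27] → X
    (3,4)@(7, 9): e=[33,24,17] → X
    (4,4)@(9, 9): e=[31,36,7] → X
    (5,4)@(11, 9): e=[29,48,-3] → .
    (1,5)@(3, 11): e=[13,-4,65] → .
    (2,5)@(5, 11): e=[11,8,55] → X
    (5,5)@(11, 11): e=[5,44,25] → X
    (6,5)@(13, 11): e=[3,56,15] → X
  covered (11 px):
    . . . . . . . . . . . .
    . . . . . . . . . . . .
    . . . . . . . . . . . .
    . X . . . . . . . . . .
    . X X X X . . . . . . .
    . . X X X X X X . . . .
T1:
  2·area = 116  (B↔C swapped to make it positive)
  edge (14, 2)→(22, 5): d=(8,3) right/bottom  bias=-1
  edge (22, 5)→(2, 12): d=(-20,7) right/bottom  bias=-1
  edge (2, 12)→(14, 2): d=(12,-10) top-left  bias=+0
    (6,1)@(13, 3): e=[11,103,2] → X
    (7,1)@(15, 3): e=[5,89,22] → X
    (8,1)@(17, 3): e=[-1,75,42] → .
    (5,2)@(11, 5): e=[33,77,6] → X
    (8,2)@(17, 5): e=[15,35,66] → X
    (9,2)@(19, 5): e=[9,21,86] → X
    (10,2)@(21, 5): e=[3,7,106] → X
    (11,2)@(23, 5): e=[-3,-7,126] → .
    (4,3)@(9, 7): e=[55,51,10] → X
    (8,3)@(17, 7): e=[31,-5,90] → .
    (9,3)@(19, 7): e=[25,-19,110] → .
    (10,3)@(21, 7): e=[19,-33,130] → .
  covered (14 px):
    . . . . . . . . . . . .
    . . . . . . X X . . . .
    . . . . . X X X X X X .
    . . . . X X X X . . . .
    . . . X X . . . . . . .
    . . . . . . . . . . . .

Final: [[6,1],[7,1],[5,2],[6,2],[7,2],[8,2],[9,2],[10,2],[4,3],[5,3],[6,3],[7,3],[3,4],[4,4]]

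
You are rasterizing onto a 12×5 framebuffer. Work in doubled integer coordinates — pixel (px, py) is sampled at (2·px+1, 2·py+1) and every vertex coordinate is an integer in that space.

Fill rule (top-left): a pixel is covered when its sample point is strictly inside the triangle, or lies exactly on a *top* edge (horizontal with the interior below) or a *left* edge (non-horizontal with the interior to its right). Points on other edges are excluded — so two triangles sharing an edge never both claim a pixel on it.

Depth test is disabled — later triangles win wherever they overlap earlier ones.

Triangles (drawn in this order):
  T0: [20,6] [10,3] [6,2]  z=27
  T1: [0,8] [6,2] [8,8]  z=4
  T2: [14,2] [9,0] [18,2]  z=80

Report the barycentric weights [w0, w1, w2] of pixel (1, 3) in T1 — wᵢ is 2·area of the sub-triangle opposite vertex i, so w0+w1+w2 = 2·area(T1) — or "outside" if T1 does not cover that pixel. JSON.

T0:
  2·area = 2  (B↔C swapped to make it positive)
  edge (20, 6)→(6, 2): d=(-14,-4) top-left  bias=+0
  edge (6, 2)→(10, 3): d=(4,1) right/bottom  bias=-1
  edge (10, 3)→(20, 6): d=(10,3) right/bottom  bias=-1
  covered (0 px):
    · · · · · · · · · · · ·
    · · · · · · · · · · · ·
    · · · · · · · · · · · ·
    · · · · · · · · · · · ·
    · · · · · · · · · · · ·
T1:
  2·area = 48
  edge (0, 8)→(6, 2): d=(6,-6) top-left  bias=+0
  edge (6, 2)→(8, 8): d=(2,6) right/bottom  bias=-1
  edge (8, 8)→(0, 8): d=(-8,0) right/bottom  bias=-1
    (3,0)@(7, 1): e=[0,-8,56] → ·  [on edge]
    (2,1)@(5, 3): e=[0,8,40] → █  [on edge]
    (3,1)@(7, 3): e=[12,-4,40] → ·
    (1,2)@(3, 5): e=[0,24,24] → █  [on edge]
    (3,2)@(7, 5): e=[24,0,24] → ·  [on edge]
    (0,3)@(1, 7): e=[0,40,8] → █  [on edge]
    (3,3)@(7, 7): e=[36,4,8] → █
    (4,3)@(9, 7): e=[48,-8,8] → ·
    (0,4)@(1, 9): e=[12,44,-8] → ·
    (1,4)@(3, 9): e=[24,32,-8] → ·
    (2,4)@(5, 9): e=[36,20,-8] → ·
    (3,4)@(7, 9): e=[48,8,-8] → ·
  covered (7 px):
    · · · · · · · · · · · ·
    · · █ · · · · · · · · ·
    · █ █ · · · · · · · · ·
    █ █ █ █ · · · · · · · ·
    · · · · · · · · · · · ·
T2:
  2·area = 8
  edge (14, 2)→(9, 0): d=(-5,-2) top-left  bias=+0
  edge (9, 0)→(18, 2): d=(9,2) right/bottom  bias=-1
  edge (18, 2)→(14, 2): d=(-4,0) right/bottom  bias=-1
    (6,0)@(13, 1): e=[3,1,4] → █
    (7,0)@(15, 1): e=[7,-3,4] → ·
    (6,1)@(13, 3): e=[-7,19,-4] → ·
  covered (1 px):
    · · · · · · █ · · · · ·
    · · · · · · · · · · · ·
    · · · · · · · · · · · ·
    · · · · · · · · · · · ·
    · · · · · · · · · · · ·

Answer: [28,8,12]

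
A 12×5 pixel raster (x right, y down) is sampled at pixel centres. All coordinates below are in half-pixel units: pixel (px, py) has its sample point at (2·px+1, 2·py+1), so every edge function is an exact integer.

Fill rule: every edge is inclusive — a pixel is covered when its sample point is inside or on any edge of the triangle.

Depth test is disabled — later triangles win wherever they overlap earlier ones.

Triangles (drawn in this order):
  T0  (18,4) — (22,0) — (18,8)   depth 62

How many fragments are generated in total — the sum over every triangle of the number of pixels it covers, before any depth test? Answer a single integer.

T0:
  2·area = 16
  edge (18, 4)→(22, 0): d=(4,-4) inclusive
  edge (22, 0)→(18, 8): d=(-4,8) inclusive
  edge (18, 8)→(18, 4): d=(0,-4) inclusive
    (10,0)@(21, 1): e=[0,4,12] → █  [on edge]
    (11,0)@(23, 1): e=[8,-12,20] → ·
    (9,1)@(19, 3): e=[0,12,4] → █  [on edge]
    (10,1)@(21, 3): e=[8,-4,12] → ·
    (8,2)@(17, 5): e=[0,20,-4] → ·  [on edge]
    (9,2)@(19, 5): e=[8,4,4] → █
    (10,2)@(21, 5): e=[16,-12,12] → ·
    (7,3)@(15, 7): e=[0,28,-12] → ·  [on edge]
    (9,3)@(19, 7): e=[16,-4,4] → ·
    (6,4)@(13, 9): e=[0,36,-20] → ·  [on edge]
  covered (3 px):
    · · · · · · · · · · █ ·
    · · · · · · · · · █ · ·
    · · · · · · · · · █ · ·
    · · · · · · · · · · · ·
    · · · · · · · · · · · ·

Result: 3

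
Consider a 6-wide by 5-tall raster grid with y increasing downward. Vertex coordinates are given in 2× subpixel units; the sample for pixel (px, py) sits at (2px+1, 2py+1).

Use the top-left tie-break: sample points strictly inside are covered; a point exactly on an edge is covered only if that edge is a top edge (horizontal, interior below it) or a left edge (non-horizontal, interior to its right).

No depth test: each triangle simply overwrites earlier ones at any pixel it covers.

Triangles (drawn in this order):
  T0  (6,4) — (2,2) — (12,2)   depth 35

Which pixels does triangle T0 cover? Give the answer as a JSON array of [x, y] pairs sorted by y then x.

T0:
  2·area = 20
  edge (6, 4)→(2, 2): d=(-4,-2) top-left  bias=+0
  edge (2, 2)→(12, 2): d=(10,0) top-left  bias=+0
  edge (12, 2)→(6, 4): d=(-6,2) right/bottom  bias=-1
    (2,1)@(5, 3): e=[2,10,8] → █
    (3,1)@(7, 3): e=[6,10,4] → █
    (4,1)@(9, 3): e=[10,10,0] → ·  [on edge]
    (1,2)@(3, 5): e=[-10,30,0] → ·  [on edge]
    (2,2)@(5, 5): e=[-6,30,-4] → ·
    (3,2)@(7, 5): e=[-2,30,-8] → ·
  covered (2 px):
    · · · · · ·
    · · █ █ · ·
    · · · · · ·
    · · · · · ·
    · · · · · ·

Answer: [[2,1],[3,1]]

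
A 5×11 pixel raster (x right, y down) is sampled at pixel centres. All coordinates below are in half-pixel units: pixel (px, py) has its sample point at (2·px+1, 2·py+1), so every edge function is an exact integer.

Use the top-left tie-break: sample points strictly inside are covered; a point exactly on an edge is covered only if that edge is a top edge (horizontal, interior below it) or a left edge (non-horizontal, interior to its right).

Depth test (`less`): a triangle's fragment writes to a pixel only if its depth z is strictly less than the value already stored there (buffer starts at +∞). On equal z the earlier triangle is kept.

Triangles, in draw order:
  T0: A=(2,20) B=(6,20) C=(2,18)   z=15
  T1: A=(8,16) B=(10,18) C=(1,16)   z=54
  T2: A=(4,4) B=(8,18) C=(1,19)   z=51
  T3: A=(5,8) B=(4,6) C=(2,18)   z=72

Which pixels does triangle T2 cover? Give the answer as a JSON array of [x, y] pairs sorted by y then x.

T0:
  2·area = 8  (B↔C swapped to make it positive)
  edge (2, 20)→(2, 18): d=(0,-2) top-left  bias=+0
  edge (2, 18)→(6, 20): d=(4,2) right/bottom  bias=-1
  edge (6, 20)→(2, 20): d=(-4,0) right/bottom  bias=-1
    (1,9)@(3, 19): e=[2,2,4] → X
    (2,9)@(5, 19): e=[6,-2,4] → .
    (1,10)@(3, 21): e=[2,10,-4] → .
  covered (1 px):
    . . . . .
    . . . . .
    . . . . .
    . . . . .
    . . . . .
    . . . . .
    . . . . .
    . . . . .
    . . . . .
    . X . . .
    . . . . .
T1:
  2·area = 14
  edge (8, 16)→(10, 18): d=(2,2) right/bottom  bias=-1
  edge (10, 18)→(1, 16): d=(-9,-2) top-left  bias=+0
  edge (1, 16)→(8, 16): d=(7,0) top-left  bias=+0
    (0,4)@(1, 9): e=[0,63,-49] → .  [on edge]
    (1,5)@(3, 11): e=[0,49,-35] → .  [on edge]
    (2,6)@(5, 13): e=[0,35,-21] → .  [on edge]
    (3,7)@(7, 15): e=[0,21,-7] → .  [on edge]
    (3,8)@(7, 17): e=[4,3,7] → X
    (4,8)@(9, 17): e=[0,7,7] → .  [on edge]
    (3,9)@(7, 19): e=[8,-15,21] → .
  covered (1 px):
    . . . . .
    . . . . .
    . . . . .
    . . . . .
    . . . . .
    . . . . .
    . . . . .
    . . . . .
    . . . X .
    . . . . .
    . . . . .
T2:
  2·area = 102
  edge (4, 4)→(8, 18): d=(4,14) right/bottom  bias=-1
  edge (8, 18)→(1, 19): d=(-7,1) right/bottom  bias=-1
  edge (1, 19)→(4, 4): d=(3,-15) top-left  bias=+0
    (1,4)@(3, 9): e=[34,68,0] → X  [on edge]
    (2,4)@(5, 9): e=[6,66,30] → X
    (3,4)@(7, 9): e=[-22,64,60] → .
    (1,5)@(3, 11): e=[42,54,6] → X
    (3,5)@(7, 11): e=[-14,50,66] → .
    (1,6)@(3, 13): e=[50,40,12] → X
    (3,6)@(7, 13): e=[-6,36,72] → .
    (1,7)@(3, 15): e=[58,26,18] → X
    (3,7)@(7, 15): e=[2,22,78] → X
    (4,7)@(9, 15): e=[-26,20,108] → .
    (1,8)@(3, 17): e=[66,12,24] → X
    (4,8)@(9, 17): e=[-18,6,114] → .
    (0,9)@(1, 19): e=[102,0,0] → .  [on edge]
  covered (12 px):
    . . . . .
    . . . . .
    . . . . .
    . . . . .
    . X X . .
    . X X . .
    . X X . .
    . X X X .
    . X X X .
    . . . . .
    . . . . .
T3:
  2·area = 16  (B↔C swapped to make it positive)
  edge (5, 8)→(2, 18): d=(-3,10) right/bottom  bias=-1
  edge (2, 18)→(4, 6): d=(2,-12) top-left  bias=+0
  edge (4, 6)→(5, 8): d=(1,2) right/bottom  bias=-1
    (1,6)@(3, 13): e=[5,2,9] → X
    (2,6)@(5, 13): e=[-15,26,5] → .
    (1,7)@(3, 15): e=[-1,6,11] → .
  covered (1 px):
    . . . . .
    . . . . .
    . . . . .
    . . . . .
    . . . . .
    . . . . .
    . X . . .
    . . . . .
    . . . . .
    . . . . .
    . . . . .

Final: [[1,4],[2,4],[1,5],[2,5],[1,6],[2,6],[1,7],[2,7],[3,7],[1,8],[2,8],[3,8]]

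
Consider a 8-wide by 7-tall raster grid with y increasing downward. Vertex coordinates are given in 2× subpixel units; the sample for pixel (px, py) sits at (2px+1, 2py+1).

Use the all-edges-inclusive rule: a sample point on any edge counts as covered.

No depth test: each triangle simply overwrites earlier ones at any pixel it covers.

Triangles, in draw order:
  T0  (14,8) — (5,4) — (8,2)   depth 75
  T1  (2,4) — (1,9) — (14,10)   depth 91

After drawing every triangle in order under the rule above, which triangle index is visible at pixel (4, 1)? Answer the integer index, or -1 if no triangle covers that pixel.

T0:
  2·area = 30
  edge (14, 8)→(5, 4): d=(-9,-4) inclusive
  edge (5, 4)→(8, 2): d=(3,-2) inclusive
  edge (8, 2)→(14, 8): d=(6,6) inclusive
    (3,0)@(7, 1): e=[35,-5,0] → ·  [on edge]
    (3,1)@(7, 3): e=[17,1,12] → #
    (4,1)@(9, 3): e=[25,5,0] → #  [on edge]
    (5,1)@(11, 3): e=[33,9,-12] → ·
    (3,2)@(7, 5): e=[-1,7,24] → ·
    (4,2)@(9, 5): e=[7,11,12] → #
    (5,2)@(11, 5): e=[15,15,0] → #  [on edge]
    (6,2)@(13, 5): e=[23,19,-12] → ·
    (4,3)@(9, 7): e=[-11,17,24] → ·
    (5,3)@(11, 7): e=[-3,21,12] → ·
    (6,3)@(13, 7): e=[5,25,0] → #  [on edge]
    (7,3)@(15, 7): e=[13,29,-12] → ·
    (7,4)@(15, 9): e=[-5,35,0] → ·  [on edge]
  covered (5 px):
    · · · · · · · ·
    · · · # # · · ·
    · · · · # # · ·
    · · · · · · # ·
    · · · · · · · ·
    · · · · · · · ·
    · · · · · · · ·
T1:
  2·area = 66  (B↔C swapped to make it positive)
  edge (2, 4)→(14, 10): d=(12,6) inclusive
  edge (14, 10)→(1, 9): d=(-13,-1) inclusive
  edge (1, 9)→(2, 4): d=(1,-5) inclusive
    (1,2)@(3, 5): e=[6,54,6] → #
    (2,2)@(5, 5): e=[-6,56,16] → ·
    (1,3)@(3, 7): e=[30,28,8] → #
    (2,3)@(5, 7): e=[18,30,18] → #
    (3,3)@(7, 7): e=[6,32,28] → #
    (4,3)@(9, 7): e=[-6,34,38] → ·
    (0,4)@(1, 9): e=[66,0,0] → #  [on edge]
    (4,4)@(9, 9): e=[18,8,40] → #
    (5,4)@(11, 9): e=[6,10,50] → #
    (6,4)@(13, 9): e=[-6,12,60] → ·
    (0,5)@(1, 11): e=[90,-26,2] → ·
    (1,5)@(3, 11): e=[78,-24,12] → ·
  covered (10 px):
    · · · · · · · ·
    · · · · · · · ·
    · # · · · · · ·
    · # # # · · · ·
    # # # # # # · ·
    · · · · · · · ·
    · · · · · · · ·

Z-buffer (winner per pixel, '.' = empty):
  . . . . . . . .
  . . . 0 0 . . .
  . 1 . . 0 0 . .
  . 1 1 1 . . 0 .
  1 1 1 1 1 1 . .
  . . . . . . . .
  . . . . . . . .

Final: 0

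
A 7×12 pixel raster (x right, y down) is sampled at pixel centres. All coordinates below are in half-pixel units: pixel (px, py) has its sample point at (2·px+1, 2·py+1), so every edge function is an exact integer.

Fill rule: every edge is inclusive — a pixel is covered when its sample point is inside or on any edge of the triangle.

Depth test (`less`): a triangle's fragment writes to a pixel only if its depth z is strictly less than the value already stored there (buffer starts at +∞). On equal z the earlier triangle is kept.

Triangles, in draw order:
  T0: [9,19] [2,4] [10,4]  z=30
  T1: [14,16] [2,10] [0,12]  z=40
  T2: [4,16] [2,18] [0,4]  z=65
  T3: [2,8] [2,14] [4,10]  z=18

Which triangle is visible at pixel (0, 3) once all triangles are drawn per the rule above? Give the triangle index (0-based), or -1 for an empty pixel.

T0:
  2·area = 120
  edge (9, 19)→(2, 4): d=(-7,-15) inclusive
  edge (2, 4)→(10, 4): d=(8,0) inclusive
  edge (10, 4)→(9, 19): d=(-1,15) inclusive
    (1,2)@(3, 5): e=[8,8,104] → #
    (2,2)@(5, 5): e=[38,8,74] → #
    (3,2)@(7, 5): e=[68,8,44] → #
    (4,2)@(9, 5): e=[98,8,14] → #
    (5,2)@(11, 5): e=[128,8,-16] → ·
    (1,3)@(3, 7): e=[-6,24,102] → ·
    (2,3)@(5, 7): e=[24,24,72] → #
    (5,3)@(11, 7): e=[114,24,-18] → ·
    (2,4)@(5, 9): e=[10,40,70] → #
    (5,4)@(11, 9): e=[100,40,-20] → ·
    (2,5)@(5, 11): e=[-4,56,68] → ·
    (3,5)@(7, 11): e=[26,56,38] → #
    (4,9)@(9, 19): e=[0,120,0] → #  [on edge]
  covered (17 px):
    · · · · · · ·
    · · · · · · ·
    · # # # # · ·
    · · # # # · ·
    · · # # # · ·
    · · · # # · ·
    · · · # # · ·
    · · · · # · ·
    · · · · # · ·
    · · · · # · ·
    · · · · · · ·
    · · · · · · ·
T1:
  2·area = 36  (B↔C swapped to make it positive)
  edge (14, 16)→(0, 12): d=(-14,-4) inclusive
  edge (0, 12)→(2, 10): d=(2,-2) inclusive
  edge (2, 10)→(14, 16): d=(12,6) inclusive
    (5,0)@(11, 1): e=[198,0,-162] → ·  [on edge]
    (4,1)@(9, 3): e=[162,0,-126] → ·  [on edge]
    (3,2)@(7, 5): e=[126,0,-90] → ·  [on edge]
    (2,3)@(5, 7): e=[90,0,-54] → ·  [on edge]
    (1,4)@(3, 9): e=[54,0,-18] → ·  [on edge]
    (0,5)@(1, 11): e=[18,0,18] → #  [on edge]
    (1,5)@(3, 11): e=[26,4,6] → #
    (2,5)@(5, 11): e=[34,8,-6] → ·
    (0,6)@(1, 13): e=[-10,4,42] → ·
    (1,6)@(3, 13): e=[-2,8,30] → ·
    (2,6)@(5, 13): e=[6,12,18] → #
    (3,6)@(7, 13): e=[14,16,6] → #
  covered (5 px):
    · · · · · · ·
    · · · · · · ·
    · · · · · · ·
    · · · · · · ·
    · · · · · · ·
    # # · · · · ·
    · · # # · · ·
    · · · · · # ·
    · · · · · · ·
    · · · · · · ·
    · · · · · · ·
    · · · · · · ·
T2:
  2·area = 32
  edge (4, 16)→(2, 18): d=(-2,2) inclusive
  edge (2, 18)→(0, 4): d=(-2,-14) inclusive
  edge (0, 4)→(4, 16): d=(4,12) inclusive
    (0,3)@(1, 7): e=[24,8,0] → #  [on edge]
    (1,3)@(3, 7): e=[20,36,-24] → ·
    (6,3)@(13, 7): e=[0,176,-144] → ·  [on edge]
    (0,4)@(1, 9): e=[20,4,8] → #
    (1,4)@(3, 9): e=[16,32,-16] → ·
    (5,4)@(11, 9): e=[0,144,-112] → ·  [on edge]
    (0,5)@(1, 11): e=[16,0,16] → #  [on edge]
    (1,5)@(3, 11): e=[12,28,-8] → ·
    (4,5)@(9, 11): e=[0,112,-80] → ·  [on edge]
    (0,6)@(1, 13): e=[12,-4,24] → ·
    (1,6)@(3, 13): e=[8,24,0] → #  [on edge]
    (2,6)@(5, 13): e=[4,52,-24] → ·
    (3,6)@(7, 13): e=[0,80,-48] → ·  [on edge]
    (2,7)@(5, 15): e=[0,48,-16] → ·  [on edge]
    (1,8)@(3, 17): e=[0,16,16] → #  [on edge]
    (0,9)@(1, 19): e=[0,-16,48] → ·  [on edge]
    (2,9)@(5, 19): e=[-8,40,0] → ·  [on edge]
  covered (6 px):
    · · · · · · ·
    · · · · · · ·
    · · · · · · ·
    # · · · · · ·
    # · · · · · ·
    # · · · · · ·
    · # · · · · ·
    · # · · · · ·
    · # · · · · ·
    · · · · · · ·
    · · · · · · ·
    · · · · · · ·
T3:
  2·area = 12  (B↔C swapped to make it positive)
  edge (2, 8)→(4, 10): d=(2,2) inclusive
  edge (4, 10)→(2, 14): d=(-2,4) inclusive
  edge (2, 14)→(2, 8): d=(0,-6) inclusive
    (0,3)@(1, 7): e=[0,18,-6] → ·  [on edge]
    (1,4)@(3, 9): e=[0,6,6] → #  [on edge]
    (2,4)@(5, 9): e=[-4,-2,18] → ·
    (1,5)@(3, 11): e=[4,2,6] → #
    (2,5)@(5, 11): e=[0,-6,18] → ·  [on edge]
    (1,6)@(3, 13): e=[8,-2,6] → ·
    (3,6)@(7, 13): e=[0,-18,30] → ·  [on edge]
    (4,7)@(9, 15): e=[0,-30,42] → ·  [on edge]
    (5,8)@(11, 17): e=[0,-42,54] → ·  [on edge]
    (6,9)@(13, 19): e=[0,-54,66] → ·  [on edge]
  covered (2 px):
    · · · · · · ·
    · · · · · · ·
    · · · · · · ·
    · · · · · · ·
    · # · · · · ·
    · # · · · · ·
    · · · · · · ·
    · · · · · · ·
    · · · · · · ·
    · · · · · · ·
    · · · · · · ·
    · · · · · · ·

Z-buffer (winner per pixel, '.' = empty):
  . . . . . . .
  . . . . . . .
  . 0 0 0 0 . .
  2 . 0 0 0 . .
  2 3 0 0 0 . .
  1 3 . 0 0 . .
  . 2 1 0 0 . .
  . 2 . . 0 1 .
  . 2 . . 0 . .
  . . . . 0 . .
  . . . . . . .
  . . . . . . .

Final: 2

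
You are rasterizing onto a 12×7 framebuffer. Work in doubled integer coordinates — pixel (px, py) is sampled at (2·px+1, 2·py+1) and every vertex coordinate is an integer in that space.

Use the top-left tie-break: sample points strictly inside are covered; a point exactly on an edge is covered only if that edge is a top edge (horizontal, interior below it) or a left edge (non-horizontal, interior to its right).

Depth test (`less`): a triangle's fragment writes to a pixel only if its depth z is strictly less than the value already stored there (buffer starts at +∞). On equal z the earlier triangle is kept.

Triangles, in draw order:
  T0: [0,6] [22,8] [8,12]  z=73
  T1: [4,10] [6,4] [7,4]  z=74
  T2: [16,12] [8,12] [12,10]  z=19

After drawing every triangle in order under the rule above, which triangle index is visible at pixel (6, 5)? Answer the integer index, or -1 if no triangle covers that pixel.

T0:
  2·area = 116
  edge (0, 6)→(22, 8): d=(22,2) right/bottom  bias=-1
  edge (22, 8)→(8, 12): d=(-14,4) right/bottom  bias=-1
  edge (8, 12)→(0, 6): d=(-8,-6) top-left  bias=+0
    (1,3)@(3, 7): e=[16,90,10] → #
    (2,3)@(5, 7): e=[12,82,22] → #
    (3,3)@(7, 7): e=[8,74,34] → #
    (4,3)@(9, 7): e=[4,66,46] → #
    (5,3)@(11, 7): e=[0,58,58] → ·  [on edge]
    (1,4)@(3, 9): e=[60,62,-6] → ·
    (2,4)@(5, 9): e=[56,54,6] → #
    (5,4)@(11, 9): e=[44,30,42] → #
    (6,4)@(13, 9): e=[40,22,54] → #
    (7,4)@(15, 9): e=[36,14,66] → #
    (8,4)@(17, 9): e=[32,6,78] → #
    (9,4)@(19, 9): e=[28,-2,90] → ·
  covered (14 px):
    · · · · · · · · · · · ·
    · · · · · · · · · · · ·
    · · · · · · · · · · · ·
    · # # # # · · · · · · ·
    · · # # # # # # # · · ·
    · · · # # # · · · · · ·
    · · · · · · · · · · · ·
T1:
  2·area = 6
  edge (4, 10)→(6, 4): d=(2,-6) top-left  bias=+0
  edge (6, 4)→(7, 4): d=(1,0) top-left  bias=+0
  edge (7, 4)→(4, 10): d=(-3,6) right/bottom  bias=-1
    (3,0)@(7, 1): e=[0,-3,9] → ·  [on edge]
    (2,3)@(5, 7): e=[0,3,3] → #  [on edge]
    (3,3)@(7, 7): e=[12,3,-9] → ·
    (2,4)@(5, 9): e=[4,5,-3] → ·
    (1,6)@(3, 13): e=[0,9,-3] → ·  [on edge]
  covered (1 px):
    · · · · · · · · · · · ·
    · · · · · · · · · · · ·
    · · · · · · · · · · · ·
    · · # · · · · · · · · ·
    · · · · · · · · · · · ·
    · · · · · · · · · · · ·
    · · · · · · · · · · · ·
T2:
  2·area = 16
  edge (16, 12)→(8, 12): d=(-8,0) right/bottom  bias=-1
  edge (8, 12)→(12, 10): d=(4,-2) top-left  bias=+0
  edge (12, 10)→(16, 12): d=(4,2) right/bottom  bias=-1
    (5,5)@(11, 11): e=[8,2,6] → #
    (6,5)@(13, 11): e=[8,6,2] → #
    (7,5)@(15, 11): e=[8,10,-2] → ·
    (5,6)@(11, 13): e=[-8,10,14] → ·
    (6,6)@(13, 13): e=[-8,14,10] → ·
  covered (2 px):
    · · · · · · · · · · · ·
    · · · · · · · · · · · ·
    · · · · · · · · · · · ·
    · · · · · · · · · · · ·
    · · · · · · · · · · · ·
    · · · · · # # · · · · ·
    · · · · · · · · · · · ·

Z-buffer (winner per pixel, '.' = empty):
  . . . . . . . . . . . .
  . . . . . . . . . . . .
  . . . . . . . . . . . .
  . 0 0 0 0 . . . . . . .
  . . 0 0 0 0 0 0 0 . . .
  . . . 0 0 2 2 . . . . .
  . . . . . . . . . . . .

Final: 2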